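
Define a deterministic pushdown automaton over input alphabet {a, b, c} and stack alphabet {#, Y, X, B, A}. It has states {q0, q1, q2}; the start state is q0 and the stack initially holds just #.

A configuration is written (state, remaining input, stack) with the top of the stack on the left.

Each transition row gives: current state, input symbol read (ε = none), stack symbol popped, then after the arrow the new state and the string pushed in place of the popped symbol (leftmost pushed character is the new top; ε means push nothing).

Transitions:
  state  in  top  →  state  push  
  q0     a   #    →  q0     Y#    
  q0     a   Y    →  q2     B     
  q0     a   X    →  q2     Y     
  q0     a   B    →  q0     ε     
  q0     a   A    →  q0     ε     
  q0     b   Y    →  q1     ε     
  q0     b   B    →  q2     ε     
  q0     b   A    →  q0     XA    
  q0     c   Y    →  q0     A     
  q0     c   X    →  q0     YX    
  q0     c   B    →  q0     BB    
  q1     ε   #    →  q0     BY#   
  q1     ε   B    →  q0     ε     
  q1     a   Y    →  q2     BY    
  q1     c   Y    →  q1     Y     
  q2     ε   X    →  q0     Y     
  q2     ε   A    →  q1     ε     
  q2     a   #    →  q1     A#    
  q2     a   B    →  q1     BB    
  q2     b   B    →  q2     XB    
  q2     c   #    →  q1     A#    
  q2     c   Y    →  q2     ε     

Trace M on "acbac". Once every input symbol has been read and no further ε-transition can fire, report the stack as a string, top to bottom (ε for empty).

(q0, acbac, #)
  read a, top #: go to q0, push Y# → (q0, cbac, Y#)
  read c, top Y: go to q0, push A → (q0, bac, A#)
  read b, top A: go to q0, push XA → (q0, ac, XA#)
  read a, top X: go to q2, push Y → (q2, c, YA#)
  read c, top Y: go to q2, push ε → (q2, ε, A#)
  ε-move, top A: go to q1, push ε → (q1, ε, #)
  ε-move, top #: go to q0, push BY# → (q0, ε, BY#)
All input consumed in state q0 with stack BY#.

BY#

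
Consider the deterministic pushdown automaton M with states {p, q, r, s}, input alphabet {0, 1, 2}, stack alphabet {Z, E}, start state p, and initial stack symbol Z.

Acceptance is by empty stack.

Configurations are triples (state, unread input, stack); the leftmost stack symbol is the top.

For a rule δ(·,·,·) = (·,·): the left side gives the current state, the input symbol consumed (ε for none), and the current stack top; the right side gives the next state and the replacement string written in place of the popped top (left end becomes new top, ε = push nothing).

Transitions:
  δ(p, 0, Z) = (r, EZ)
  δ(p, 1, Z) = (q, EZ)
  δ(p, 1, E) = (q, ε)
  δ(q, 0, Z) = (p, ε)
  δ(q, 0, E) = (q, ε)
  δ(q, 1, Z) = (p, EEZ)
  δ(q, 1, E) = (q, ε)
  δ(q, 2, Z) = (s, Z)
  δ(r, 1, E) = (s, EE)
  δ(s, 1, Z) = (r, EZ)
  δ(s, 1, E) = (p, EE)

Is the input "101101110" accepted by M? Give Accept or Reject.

(p, 101101110, Z)
  read 1, top Z: go to q, push EZ → (q, 01101110, EZ)
  read 0, top E: go to q, push ε → (q, 1101110, Z)
  read 1, top Z: go to p, push EEZ → (p, 101110, EEZ)
  read 1, top E: go to q, push ε → (q, 01110, EZ)
  read 0, top E: go to q, push ε → (q, 1110, Z)
  read 1, top Z: go to p, push EEZ → (p, 110, EEZ)
  read 1, top E: go to q, push ε → (q, 10, EZ)
  read 1, top E: go to q, push ε → (q, 0, Z)
  read 0, top Z: go to p, push ε → (p, ε, ε)
All input consumed and the stack is empty.

Accept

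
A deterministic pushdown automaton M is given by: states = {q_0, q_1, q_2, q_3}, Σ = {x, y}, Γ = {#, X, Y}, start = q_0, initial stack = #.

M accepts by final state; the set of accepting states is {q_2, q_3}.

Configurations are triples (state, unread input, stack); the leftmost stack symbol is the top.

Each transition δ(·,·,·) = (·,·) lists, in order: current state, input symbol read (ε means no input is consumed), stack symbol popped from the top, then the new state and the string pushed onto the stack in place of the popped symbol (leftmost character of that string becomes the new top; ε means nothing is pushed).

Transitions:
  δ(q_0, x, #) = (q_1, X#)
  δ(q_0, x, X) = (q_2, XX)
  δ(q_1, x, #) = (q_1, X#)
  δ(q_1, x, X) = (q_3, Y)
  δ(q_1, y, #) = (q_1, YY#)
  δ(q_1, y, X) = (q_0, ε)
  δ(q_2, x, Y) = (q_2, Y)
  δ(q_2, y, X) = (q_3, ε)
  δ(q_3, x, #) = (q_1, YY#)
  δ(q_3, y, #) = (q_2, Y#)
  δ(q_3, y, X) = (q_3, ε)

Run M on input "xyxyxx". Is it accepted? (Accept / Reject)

(q_0, xyxyxx, #)
  read x, top #: go to q_1, push X# → (q_1, yxyxx, X#)
  read y, top X: go to q_0, push ε → (q_0, xyxx, #)
  read x, top #: go to q_1, push X# → (q_1, yxx, X#)
  read y, top X: go to q_0, push ε → (q_0, xx, #)
  read x, top #: go to q_1, push X# → (q_1, x, X#)
  read x, top X: go to q_3, push Y → (q_3, ε, Y#)
All input consumed; state q_3 ∈ F.

Accept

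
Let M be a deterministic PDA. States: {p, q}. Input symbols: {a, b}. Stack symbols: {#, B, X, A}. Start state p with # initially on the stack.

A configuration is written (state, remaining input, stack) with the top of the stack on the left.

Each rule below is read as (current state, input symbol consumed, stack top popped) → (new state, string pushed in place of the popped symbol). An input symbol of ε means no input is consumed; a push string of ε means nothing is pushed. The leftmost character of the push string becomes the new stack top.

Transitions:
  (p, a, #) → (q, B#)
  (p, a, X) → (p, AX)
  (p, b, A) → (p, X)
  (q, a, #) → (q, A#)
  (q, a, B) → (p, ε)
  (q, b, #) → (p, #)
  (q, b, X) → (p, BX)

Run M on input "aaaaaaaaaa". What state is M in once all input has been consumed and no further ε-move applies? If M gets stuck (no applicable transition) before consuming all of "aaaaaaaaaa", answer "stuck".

(p, aaaaaaaaaa, #)
  read a, top #: go to q, push B# → (q, aaaaaaaaa, B#)
  read a, top B: go to p, push ε → (p, aaaaaaaa, #)
  read a, top #: go to q, push B# → (q, aaaaaaa, B#)
  read a, top B: go to p, push ε → (p, aaaaaa, #)
  read a, top #: go to q, push B# → (q, aaaaa, B#)
  read a, top B: go to p, push ε → (p, aaaa, #)
  read a, top #: go to q, push B# → (q, aaa, B#)
  read a, top B: go to p, push ε → (p, aa, #)
  read a, top #: go to q, push B# → (q, a, B#)
  read a, top B: go to p, push ε → (p, ε, #)
All input consumed; M is in state p.

p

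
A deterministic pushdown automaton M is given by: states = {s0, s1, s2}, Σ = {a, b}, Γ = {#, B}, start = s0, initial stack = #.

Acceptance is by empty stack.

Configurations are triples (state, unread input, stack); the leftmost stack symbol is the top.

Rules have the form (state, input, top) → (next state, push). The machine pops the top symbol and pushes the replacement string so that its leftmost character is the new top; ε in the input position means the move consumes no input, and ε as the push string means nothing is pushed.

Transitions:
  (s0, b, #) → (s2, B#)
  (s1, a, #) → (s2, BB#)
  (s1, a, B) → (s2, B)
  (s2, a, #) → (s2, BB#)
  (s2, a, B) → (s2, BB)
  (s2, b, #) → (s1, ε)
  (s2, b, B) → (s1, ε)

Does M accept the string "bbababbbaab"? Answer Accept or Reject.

(s0, bbababbbaab, #)
  read b, top #: go to s2, push B# → (s2, bababbbaab, B#)
  read b, top B: go to s1, push ε → (s1, ababbbaab, #)
  read a, top #: go to s2, push BB# → (s2, babbbaab, BB#)
  read b, top B: go to s1, push ε → (s1, abbbaab, B#)
  read a, top B: go to s2, push B → (s2, bbbaab, B#)
  read b, top B: go to s1, push ε → (s1, bbaab, #)
No transition applies at (s1, bbaab, #); input not fully consumed.

Reject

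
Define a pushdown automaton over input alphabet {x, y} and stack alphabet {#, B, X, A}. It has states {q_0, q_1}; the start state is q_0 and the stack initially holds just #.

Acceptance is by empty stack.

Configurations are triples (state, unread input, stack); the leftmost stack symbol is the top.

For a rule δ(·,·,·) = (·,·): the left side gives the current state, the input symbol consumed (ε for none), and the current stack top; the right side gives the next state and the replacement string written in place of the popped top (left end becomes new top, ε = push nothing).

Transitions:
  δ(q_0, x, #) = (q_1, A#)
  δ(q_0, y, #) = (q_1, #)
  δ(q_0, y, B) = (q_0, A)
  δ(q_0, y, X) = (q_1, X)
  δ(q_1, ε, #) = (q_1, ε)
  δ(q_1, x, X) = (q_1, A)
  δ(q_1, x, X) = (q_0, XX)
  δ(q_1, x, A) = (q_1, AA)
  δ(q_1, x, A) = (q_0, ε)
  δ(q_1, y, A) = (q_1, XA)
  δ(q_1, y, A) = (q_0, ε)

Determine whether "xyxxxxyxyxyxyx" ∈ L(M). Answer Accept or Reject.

Reject

No computation consumes all input and empties the stack.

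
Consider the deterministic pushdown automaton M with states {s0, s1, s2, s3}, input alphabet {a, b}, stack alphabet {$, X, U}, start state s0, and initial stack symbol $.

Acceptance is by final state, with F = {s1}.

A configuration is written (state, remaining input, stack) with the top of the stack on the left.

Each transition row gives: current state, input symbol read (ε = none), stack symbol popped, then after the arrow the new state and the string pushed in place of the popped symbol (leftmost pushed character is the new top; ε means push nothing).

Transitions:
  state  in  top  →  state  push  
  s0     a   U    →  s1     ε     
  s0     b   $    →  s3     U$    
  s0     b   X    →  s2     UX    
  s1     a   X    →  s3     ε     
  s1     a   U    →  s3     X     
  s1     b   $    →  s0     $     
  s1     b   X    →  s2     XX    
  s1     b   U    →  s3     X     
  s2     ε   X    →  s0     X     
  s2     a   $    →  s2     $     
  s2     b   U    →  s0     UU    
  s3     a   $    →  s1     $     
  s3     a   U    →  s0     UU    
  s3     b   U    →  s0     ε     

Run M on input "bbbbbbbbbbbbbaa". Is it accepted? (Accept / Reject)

(s0, bbbbbbbbbbbbbaa, $)
  read b, top $: go to s3, push U$ → (s3, bbbbbbbbbbbbaa, U$)
  read b, top U: go to s0, push ε → (s0, bbbbbbbbbbbaa, $)
  read b, top $: go to s3, push U$ → (s3, bbbbbbbbbbaa, U$)
  read b, top U: go to s0, push ε → (s0, bbbbbbbbbaa, $)
  read b, top $: go to s3, push U$ → (s3, bbbbbbbbaa, U$)
  read b, top U: go to s0, push ε → (s0, bbbbbbbaa, $)
  read b, top $: go to s3, push U$ → (s3, bbbbbbaa, U$)
  read b, top U: go to s0, push ε → (s0, bbbbbaa, $)
  read b, top $: go to s3, push U$ → (s3, bbbbaa, U$)
  read b, top U: go to s0, push ε → (s0, bbbaa, $)
  read b, top $: go to s3, push U$ → (s3, bbaa, U$)
  read b, top U: go to s0, push ε → (s0, baa, $)
  read b, top $: go to s3, push U$ → (s3, aa, U$)
  read a, top U: go to s0, push UU → (s0, a, UU$)
  read a, top U: go to s1, push ε → (s1, ε, U$)
All input consumed; state s1 ∈ F.

Accept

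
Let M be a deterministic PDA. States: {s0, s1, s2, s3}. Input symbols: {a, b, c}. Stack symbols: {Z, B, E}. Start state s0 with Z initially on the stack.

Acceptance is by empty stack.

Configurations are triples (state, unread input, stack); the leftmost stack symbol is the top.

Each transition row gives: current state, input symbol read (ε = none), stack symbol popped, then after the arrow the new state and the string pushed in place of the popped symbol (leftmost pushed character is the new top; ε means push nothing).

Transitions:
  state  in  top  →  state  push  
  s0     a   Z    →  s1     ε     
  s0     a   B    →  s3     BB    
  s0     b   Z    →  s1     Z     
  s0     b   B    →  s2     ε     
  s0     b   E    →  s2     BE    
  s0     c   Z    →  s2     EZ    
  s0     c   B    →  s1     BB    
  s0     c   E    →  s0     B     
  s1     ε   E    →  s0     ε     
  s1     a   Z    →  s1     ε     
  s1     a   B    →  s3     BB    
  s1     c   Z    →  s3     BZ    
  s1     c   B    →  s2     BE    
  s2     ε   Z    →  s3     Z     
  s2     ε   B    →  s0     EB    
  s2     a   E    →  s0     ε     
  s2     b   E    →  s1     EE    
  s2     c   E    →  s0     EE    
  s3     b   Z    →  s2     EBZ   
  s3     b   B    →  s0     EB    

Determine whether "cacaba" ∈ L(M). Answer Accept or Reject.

(s0, cacaba, Z) ⊢ (s2, acaba, EZ) ⊢ (s0, caba, Z) ⊢ (s2, aba, EZ) ⊢ (s0, ba, Z) ⊢ (s1, a, Z) ⊢ (s1, ε, ε)
All input consumed and the stack is empty.

Accept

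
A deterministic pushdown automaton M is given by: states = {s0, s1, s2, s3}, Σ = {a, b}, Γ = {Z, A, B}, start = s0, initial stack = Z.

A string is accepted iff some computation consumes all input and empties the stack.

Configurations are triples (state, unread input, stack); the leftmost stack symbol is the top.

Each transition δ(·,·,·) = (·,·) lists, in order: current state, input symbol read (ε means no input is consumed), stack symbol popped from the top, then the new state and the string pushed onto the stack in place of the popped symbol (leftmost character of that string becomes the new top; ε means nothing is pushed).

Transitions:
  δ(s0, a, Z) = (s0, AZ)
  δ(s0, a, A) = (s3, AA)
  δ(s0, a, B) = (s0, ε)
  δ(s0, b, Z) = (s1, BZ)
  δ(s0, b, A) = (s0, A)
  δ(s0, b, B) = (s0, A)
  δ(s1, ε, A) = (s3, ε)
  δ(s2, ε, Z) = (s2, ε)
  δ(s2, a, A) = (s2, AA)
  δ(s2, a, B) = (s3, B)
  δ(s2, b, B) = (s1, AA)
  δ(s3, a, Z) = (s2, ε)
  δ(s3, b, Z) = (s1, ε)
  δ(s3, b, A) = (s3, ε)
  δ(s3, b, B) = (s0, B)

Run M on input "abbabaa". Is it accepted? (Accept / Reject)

(s0, abbabaa, Z)
  read a, top Z: go to s0, push AZ → (s0, bbabaa, AZ)
  read b, top A: go to s0, push A → (s0, babaa, AZ)
  read b, top A: go to s0, push A → (s0, abaa, AZ)
  read a, top A: go to s3, push AA → (s3, baa, AAZ)
  read b, top A: go to s3, push ε → (s3, aa, AZ)
No transition applies at (s3, aa, AZ); input not fully consumed.

Reject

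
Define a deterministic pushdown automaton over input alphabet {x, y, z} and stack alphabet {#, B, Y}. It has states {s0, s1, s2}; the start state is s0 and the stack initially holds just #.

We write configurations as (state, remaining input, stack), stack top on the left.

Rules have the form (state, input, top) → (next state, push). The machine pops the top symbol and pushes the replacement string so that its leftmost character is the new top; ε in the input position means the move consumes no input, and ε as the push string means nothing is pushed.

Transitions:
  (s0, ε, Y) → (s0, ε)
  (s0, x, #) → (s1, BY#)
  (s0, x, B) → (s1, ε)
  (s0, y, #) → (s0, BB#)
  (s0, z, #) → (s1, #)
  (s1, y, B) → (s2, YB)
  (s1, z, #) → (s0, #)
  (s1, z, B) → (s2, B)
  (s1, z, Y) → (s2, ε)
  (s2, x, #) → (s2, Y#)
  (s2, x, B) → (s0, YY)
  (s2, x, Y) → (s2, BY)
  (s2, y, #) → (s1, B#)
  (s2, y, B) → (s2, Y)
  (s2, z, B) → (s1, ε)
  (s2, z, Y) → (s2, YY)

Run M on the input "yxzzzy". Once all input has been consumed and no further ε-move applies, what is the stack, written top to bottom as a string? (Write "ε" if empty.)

(s0, yxzzzy, #)
  read y, top #: go to s0, push BB# → (s0, xzzzy, BB#)
  read x, top B: go to s1, push ε → (s1, zzzy, B#)
  read z, top B: go to s2, push B → (s2, zzy, B#)
  read z, top B: go to s1, push ε → (s1, zy, #)
  read z, top #: go to s0, push # → (s0, y, #)
  read y, top #: go to s0, push BB# → (s0, ε, BB#)
All input consumed in state s0 with stack BB#.

BB#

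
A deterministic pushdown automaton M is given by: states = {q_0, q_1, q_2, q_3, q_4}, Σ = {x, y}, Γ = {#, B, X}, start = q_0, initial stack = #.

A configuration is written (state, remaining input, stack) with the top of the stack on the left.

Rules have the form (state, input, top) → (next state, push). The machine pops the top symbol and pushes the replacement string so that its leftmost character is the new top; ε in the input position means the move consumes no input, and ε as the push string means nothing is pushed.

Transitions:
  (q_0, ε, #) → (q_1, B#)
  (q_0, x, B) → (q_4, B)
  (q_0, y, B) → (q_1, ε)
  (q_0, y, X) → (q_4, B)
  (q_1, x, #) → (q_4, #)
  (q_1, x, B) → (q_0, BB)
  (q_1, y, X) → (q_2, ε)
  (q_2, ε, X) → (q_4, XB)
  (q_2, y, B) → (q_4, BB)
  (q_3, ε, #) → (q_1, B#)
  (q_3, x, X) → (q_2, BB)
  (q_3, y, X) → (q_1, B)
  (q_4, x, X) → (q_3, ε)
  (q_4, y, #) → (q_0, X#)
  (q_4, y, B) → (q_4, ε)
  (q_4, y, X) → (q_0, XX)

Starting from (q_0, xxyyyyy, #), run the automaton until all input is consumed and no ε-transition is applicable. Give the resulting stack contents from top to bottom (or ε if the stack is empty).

#

(q_0, xxyyyyy, #)
  ε-move, top #: go to q_1, push B# → (q_1, xxyyyyy, B#)
  read x, top B: go to q_0, push BB → (q_0, xyyyyy, BB#)
  read x, top B: go to q_4, push B → (q_4, yyyyy, BB#)
  read y, top B: go to q_4, push ε → (q_4, yyyy, B#)
  read y, top B: go to q_4, push ε → (q_4, yyy, #)
  read y, top #: go to q_0, push X# → (q_0, yy, X#)
  read y, top X: go to q_4, push B → (q_4, y, B#)
  read y, top B: go to q_4, push ε → (q_4, ε, #)
All input consumed in state q_4 with stack #.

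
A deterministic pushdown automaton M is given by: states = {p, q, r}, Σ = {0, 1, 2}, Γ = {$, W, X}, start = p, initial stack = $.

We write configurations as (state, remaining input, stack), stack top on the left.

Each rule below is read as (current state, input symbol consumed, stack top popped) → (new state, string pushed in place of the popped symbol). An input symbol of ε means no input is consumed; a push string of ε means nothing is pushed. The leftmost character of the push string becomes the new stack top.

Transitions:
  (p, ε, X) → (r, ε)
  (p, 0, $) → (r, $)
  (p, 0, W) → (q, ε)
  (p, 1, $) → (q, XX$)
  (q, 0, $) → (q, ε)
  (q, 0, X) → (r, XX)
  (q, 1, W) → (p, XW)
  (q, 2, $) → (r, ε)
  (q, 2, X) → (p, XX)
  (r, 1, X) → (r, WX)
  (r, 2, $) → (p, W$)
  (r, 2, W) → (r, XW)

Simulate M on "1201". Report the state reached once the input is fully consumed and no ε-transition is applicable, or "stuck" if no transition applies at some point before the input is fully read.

stuck

(p, 1201, $) ⊢ (q, 201, XX$) ⊢ (p, 01, XXX$) ⊢ (r, 01, XX$)
No transition for (r, 0, top X); M blocks with input 01 remaining.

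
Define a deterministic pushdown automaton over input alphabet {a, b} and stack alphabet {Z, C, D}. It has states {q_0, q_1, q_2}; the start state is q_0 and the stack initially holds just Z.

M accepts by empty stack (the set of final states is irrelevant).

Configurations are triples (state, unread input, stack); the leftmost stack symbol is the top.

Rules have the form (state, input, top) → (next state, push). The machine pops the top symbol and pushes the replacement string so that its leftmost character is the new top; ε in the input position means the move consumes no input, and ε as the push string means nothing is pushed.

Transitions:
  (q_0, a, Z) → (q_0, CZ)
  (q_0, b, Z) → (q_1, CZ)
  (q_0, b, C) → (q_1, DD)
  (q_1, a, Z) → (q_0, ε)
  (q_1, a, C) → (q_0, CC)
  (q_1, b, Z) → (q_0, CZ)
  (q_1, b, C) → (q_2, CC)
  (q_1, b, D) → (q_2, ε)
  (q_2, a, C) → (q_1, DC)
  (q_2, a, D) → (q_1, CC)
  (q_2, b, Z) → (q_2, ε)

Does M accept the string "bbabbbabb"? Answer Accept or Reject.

Reject

(q_0, bbabbbabb, Z)
  read b, top Z: go to q_1, push CZ → (q_1, babbbabb, CZ)
  read b, top C: go to q_2, push CC → (q_2, abbbabb, CCZ)
  read a, top C: go to q_1, push DC → (q_1, bbbabb, DCCZ)
  read b, top D: go to q_2, push ε → (q_2, bbabb, CCZ)
No transition applies at (q_2, bbabb, CCZ); input not fully consumed.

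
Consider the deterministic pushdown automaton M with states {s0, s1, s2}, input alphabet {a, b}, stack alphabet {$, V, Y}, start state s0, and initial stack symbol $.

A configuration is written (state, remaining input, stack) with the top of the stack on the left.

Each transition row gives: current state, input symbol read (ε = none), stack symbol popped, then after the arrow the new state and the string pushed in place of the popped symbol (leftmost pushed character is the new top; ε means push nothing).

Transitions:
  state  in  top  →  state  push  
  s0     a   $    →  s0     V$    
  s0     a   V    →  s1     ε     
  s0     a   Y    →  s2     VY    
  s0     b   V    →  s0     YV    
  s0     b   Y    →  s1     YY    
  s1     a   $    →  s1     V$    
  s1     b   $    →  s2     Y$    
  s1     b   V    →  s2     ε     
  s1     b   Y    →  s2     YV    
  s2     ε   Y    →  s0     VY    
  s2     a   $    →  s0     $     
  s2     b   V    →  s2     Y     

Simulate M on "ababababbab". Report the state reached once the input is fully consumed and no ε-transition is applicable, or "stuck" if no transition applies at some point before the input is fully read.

s0

(s0, ababababbab, $) ⊢ (s0, babababbab, V$) ⊢ (s0, abababbab, YV$) ⊢ (s2, bababbab, VYV$) ⊢ (s2, ababbab, YYV$) ⊢ (s0, ababbab, VYYV$) ⊢ (s1, babbab, YYV$) ⊢ (s2, abbab, YVYV$) ⊢ (s0, abbab, VYVYV$) ⊢ (s1, bbab, YVYV$) ⊢ (s2, bab, YVVYV$) ⊢ (s0, bab, VYVVYV$) ⊢ (s0, ab, YVYVVYV$) ⊢ (s2, b, VYVYVVYV$) ⊢ (s2, ε, YYVYVVYV$) ⊢ (s0, ε, VYYVYVVYV$)
All input consumed; M is in state s0.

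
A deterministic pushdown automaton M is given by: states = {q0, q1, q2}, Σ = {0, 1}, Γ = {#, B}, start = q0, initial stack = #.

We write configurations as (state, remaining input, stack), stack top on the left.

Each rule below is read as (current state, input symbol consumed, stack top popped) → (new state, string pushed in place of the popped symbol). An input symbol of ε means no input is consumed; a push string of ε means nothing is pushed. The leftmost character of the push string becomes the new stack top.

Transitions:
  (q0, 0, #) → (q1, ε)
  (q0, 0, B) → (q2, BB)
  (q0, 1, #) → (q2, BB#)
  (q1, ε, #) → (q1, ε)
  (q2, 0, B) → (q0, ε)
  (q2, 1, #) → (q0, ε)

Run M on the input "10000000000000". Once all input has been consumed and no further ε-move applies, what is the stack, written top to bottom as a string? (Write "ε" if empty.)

(q0, 10000000000000, #)
  read 1, top #: go to q2, push BB# → (q2, 0000000000000, BB#)
  read 0, top B: go to q0, push ε → (q0, 000000000000, B#)
  read 0, top B: go to q2, push BB → (q2, 00000000000, BB#)
  read 0, top B: go to q0, push ε → (q0, 0000000000, B#)
  read 0, top B: go to q2, push BB → (q2, 000000000, BB#)
  read 0, top B: go to q0, push ε → (q0, 00000000, B#)
  read 0, top B: go to q2, push BB → (q2, 0000000, BB#)
  read 0, top B: go to q0, push ε → (q0, 000000, B#)
  read 0, top B: go to q2, push BB → (q2, 00000, BB#)
  read 0, top B: go to q0, push ε → (q0, 0000, B#)
  read 0, top B: go to q2, push BB → (q2, 000, BB#)
  read 0, top B: go to q0, push ε → (q0, 00, B#)
  read 0, top B: go to q2, push BB → (q2, 0, BB#)
  read 0, top B: go to q0, push ε → (q0, ε, B#)
All input consumed in state q0 with stack B#.

B#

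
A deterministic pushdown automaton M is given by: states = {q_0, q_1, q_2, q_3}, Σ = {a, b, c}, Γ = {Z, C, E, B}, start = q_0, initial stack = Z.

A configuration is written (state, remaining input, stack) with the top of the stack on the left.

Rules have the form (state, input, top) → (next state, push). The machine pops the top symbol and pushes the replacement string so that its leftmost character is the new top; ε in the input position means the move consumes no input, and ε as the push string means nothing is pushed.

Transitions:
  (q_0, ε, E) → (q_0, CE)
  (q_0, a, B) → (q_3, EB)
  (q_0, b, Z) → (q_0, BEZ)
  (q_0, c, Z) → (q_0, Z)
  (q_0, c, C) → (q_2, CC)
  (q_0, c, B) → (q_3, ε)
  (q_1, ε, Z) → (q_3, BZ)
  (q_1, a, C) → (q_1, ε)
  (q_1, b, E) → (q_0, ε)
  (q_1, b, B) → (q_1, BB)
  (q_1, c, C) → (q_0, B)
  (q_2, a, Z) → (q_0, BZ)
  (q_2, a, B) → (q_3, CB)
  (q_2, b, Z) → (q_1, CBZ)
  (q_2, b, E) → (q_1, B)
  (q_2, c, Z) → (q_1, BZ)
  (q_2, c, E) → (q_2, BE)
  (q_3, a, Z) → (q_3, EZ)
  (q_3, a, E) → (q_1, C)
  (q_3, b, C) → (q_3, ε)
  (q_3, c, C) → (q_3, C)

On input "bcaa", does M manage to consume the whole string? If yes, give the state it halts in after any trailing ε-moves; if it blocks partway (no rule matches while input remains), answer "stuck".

(q_0, bcaa, Z)
  read b, top Z: go to q_0, push BEZ → (q_0, caa, BEZ)
  read c, top B: go to q_3, push ε → (q_3, aa, EZ)
  read a, top E: go to q_1, push C → (q_1, a, CZ)
  read a, top C: go to q_1, push ε → (q_1, ε, Z)
  ε-move, top Z: go to q_3, push BZ → (q_3, ε, BZ)
All input consumed; M is in state q_3.

q_3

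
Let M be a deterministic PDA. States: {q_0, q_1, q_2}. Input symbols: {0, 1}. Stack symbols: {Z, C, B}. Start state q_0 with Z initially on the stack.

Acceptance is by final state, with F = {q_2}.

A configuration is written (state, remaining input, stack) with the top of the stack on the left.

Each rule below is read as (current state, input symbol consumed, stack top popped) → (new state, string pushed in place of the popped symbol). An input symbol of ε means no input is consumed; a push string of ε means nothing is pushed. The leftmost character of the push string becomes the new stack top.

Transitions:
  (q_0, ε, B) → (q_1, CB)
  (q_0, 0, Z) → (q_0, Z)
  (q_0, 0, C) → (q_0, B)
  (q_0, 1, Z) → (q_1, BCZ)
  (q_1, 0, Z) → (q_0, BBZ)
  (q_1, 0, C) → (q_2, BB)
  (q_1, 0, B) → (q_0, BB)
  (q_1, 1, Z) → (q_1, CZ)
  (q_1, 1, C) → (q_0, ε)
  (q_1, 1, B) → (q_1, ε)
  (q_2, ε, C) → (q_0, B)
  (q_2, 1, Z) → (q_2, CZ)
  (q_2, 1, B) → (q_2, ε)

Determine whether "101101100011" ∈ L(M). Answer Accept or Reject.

Reject

(q_0, 101101100011, Z)
  read 1, top Z: go to q_1, push BCZ → (q_1, 01101100011, BCZ)
  read 0, top B: go to q_0, push BB → (q_0, 1101100011, BBCZ)
  ε-move, top B: go to q_1, push CB → (q_1, 1101100011, CBBCZ)
  read 1, top C: go to q_0, push ε → (q_0, 101100011, BBCZ)
  ε-move, top B: go to q_1, push CB → (q_1, 101100011, CBBCZ)
  read 1, top C: go to q_0, push ε → (q_0, 01100011, BBCZ)
  ε-move, top B: go to q_1, push CB → (q_1, 01100011, CBBCZ)
  read 0, top C: go to q_2, push BB → (q_2, 1100011, BBBBCZ)
  read 1, top B: go to q_2, push ε → (q_2, 100011, BBBCZ)
  read 1, top B: go to q_2, push ε → (q_2, 00011, BBCZ)
No transition applies at (q_2, 00011, BBCZ); input not fully consumed.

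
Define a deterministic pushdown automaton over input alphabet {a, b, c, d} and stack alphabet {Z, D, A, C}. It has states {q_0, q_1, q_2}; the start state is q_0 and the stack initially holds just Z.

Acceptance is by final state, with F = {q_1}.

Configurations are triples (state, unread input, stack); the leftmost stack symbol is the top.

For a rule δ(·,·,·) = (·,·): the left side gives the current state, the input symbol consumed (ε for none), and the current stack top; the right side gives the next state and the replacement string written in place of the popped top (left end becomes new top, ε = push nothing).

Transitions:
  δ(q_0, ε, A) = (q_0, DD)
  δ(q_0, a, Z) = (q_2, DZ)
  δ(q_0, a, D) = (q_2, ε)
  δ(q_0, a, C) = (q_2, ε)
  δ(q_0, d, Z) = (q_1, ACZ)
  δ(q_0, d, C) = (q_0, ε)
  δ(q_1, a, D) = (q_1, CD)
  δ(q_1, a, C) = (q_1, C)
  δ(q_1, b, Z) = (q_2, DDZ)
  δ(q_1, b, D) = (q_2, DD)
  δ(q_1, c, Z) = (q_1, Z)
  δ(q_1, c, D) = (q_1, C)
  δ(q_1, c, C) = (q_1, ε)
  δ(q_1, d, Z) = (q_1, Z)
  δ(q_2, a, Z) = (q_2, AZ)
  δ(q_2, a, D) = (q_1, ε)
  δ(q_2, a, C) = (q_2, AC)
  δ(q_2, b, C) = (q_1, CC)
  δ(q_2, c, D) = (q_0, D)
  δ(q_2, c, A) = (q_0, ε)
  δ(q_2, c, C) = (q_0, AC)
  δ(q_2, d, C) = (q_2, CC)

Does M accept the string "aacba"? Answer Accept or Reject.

(q_0, aacba, Z)
  read a, top Z: go to q_2, push DZ → (q_2, acba, DZ)
  read a, top D: go to q_1, push ε → (q_1, cba, Z)
  read c, top Z: go to q_1, push Z → (q_1, ba, Z)
  read b, top Z: go to q_2, push DDZ → (q_2, a, DDZ)
  read a, top D: go to q_1, push ε → (q_1, ε, DZ)
All input consumed; state q_1 ∈ F.

Accept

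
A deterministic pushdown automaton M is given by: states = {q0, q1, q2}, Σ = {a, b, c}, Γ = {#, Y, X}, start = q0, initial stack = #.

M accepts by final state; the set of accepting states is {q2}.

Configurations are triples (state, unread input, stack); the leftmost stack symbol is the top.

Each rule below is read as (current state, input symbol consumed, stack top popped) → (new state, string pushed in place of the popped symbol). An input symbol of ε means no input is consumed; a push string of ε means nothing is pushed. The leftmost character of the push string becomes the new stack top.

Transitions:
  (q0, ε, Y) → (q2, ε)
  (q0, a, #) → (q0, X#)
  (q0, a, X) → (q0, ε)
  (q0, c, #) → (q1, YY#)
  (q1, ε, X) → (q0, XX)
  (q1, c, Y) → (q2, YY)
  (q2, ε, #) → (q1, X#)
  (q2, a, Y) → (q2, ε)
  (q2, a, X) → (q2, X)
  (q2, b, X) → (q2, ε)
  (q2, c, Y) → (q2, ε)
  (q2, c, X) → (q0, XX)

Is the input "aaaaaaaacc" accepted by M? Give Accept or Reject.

(q0, aaaaaaaacc, #) ⊢ (q0, aaaaaaacc, X#) ⊢ (q0, aaaaaacc, #) ⊢ (q0, aaaaacc, X#) ⊢ (q0, aaaacc, #) ⊢ (q0, aaacc, X#) ⊢ (q0, aacc, #) ⊢ (q0, acc, X#) ⊢ (q0, cc, #) ⊢ (q1, c, YY#) ⊢ (q2, ε, YYY#)
All input consumed; state q2 ∈ F.

Accept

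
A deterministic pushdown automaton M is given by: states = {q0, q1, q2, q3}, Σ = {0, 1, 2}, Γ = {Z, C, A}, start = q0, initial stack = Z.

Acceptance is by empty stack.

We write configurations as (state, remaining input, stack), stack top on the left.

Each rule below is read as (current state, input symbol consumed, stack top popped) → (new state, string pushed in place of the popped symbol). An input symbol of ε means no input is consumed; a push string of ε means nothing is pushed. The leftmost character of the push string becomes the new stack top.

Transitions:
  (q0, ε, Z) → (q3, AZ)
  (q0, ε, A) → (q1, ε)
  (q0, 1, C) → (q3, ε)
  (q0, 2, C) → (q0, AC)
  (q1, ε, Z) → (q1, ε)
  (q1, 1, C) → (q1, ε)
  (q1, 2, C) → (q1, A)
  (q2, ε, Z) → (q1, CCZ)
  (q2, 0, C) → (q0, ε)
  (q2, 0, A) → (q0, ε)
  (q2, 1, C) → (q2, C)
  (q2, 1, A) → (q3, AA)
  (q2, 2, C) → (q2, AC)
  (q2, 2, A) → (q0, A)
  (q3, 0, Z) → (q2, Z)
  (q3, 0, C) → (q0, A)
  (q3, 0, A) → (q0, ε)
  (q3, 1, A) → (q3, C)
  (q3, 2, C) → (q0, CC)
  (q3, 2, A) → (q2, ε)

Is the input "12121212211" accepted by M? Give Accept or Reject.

Accept

(q0, 12121212211, Z)
  ε-move, top Z: go to q3, push AZ → (q3, 12121212211, AZ)
  read 1, top A: go to q3, push C → (q3, 2121212211, CZ)
  read 2, top C: go to q0, push CC → (q0, 121212211, CCZ)
  read 1, top C: go to q3, push ε → (q3, 21212211, CZ)
  read 2, top C: go to q0, push CC → (q0, 1212211, CCZ)
  read 1, top C: go to q3, push ε → (q3, 212211, CZ)
  read 2, top C: go to q0, push CC → (q0, 12211, CCZ)
  read 1, top C: go to q3, push ε → (q3, 2211, CZ)
  read 2, top C: go to q0, push CC → (q0, 211, CCZ)
  read 2, top C: go to q0, push AC → (q0, 11, ACCZ)
  ε-move, top A: go to q1, push ε → (q1, 11, CCZ)
  read 1, top C: go to q1, push ε → (q1, 1, CZ)
  read 1, top C: go to q1, push ε → (q1, ε, Z)
  ε-move, top Z: go to q1, push ε → (q1, ε, ε)
All input consumed and the stack is empty.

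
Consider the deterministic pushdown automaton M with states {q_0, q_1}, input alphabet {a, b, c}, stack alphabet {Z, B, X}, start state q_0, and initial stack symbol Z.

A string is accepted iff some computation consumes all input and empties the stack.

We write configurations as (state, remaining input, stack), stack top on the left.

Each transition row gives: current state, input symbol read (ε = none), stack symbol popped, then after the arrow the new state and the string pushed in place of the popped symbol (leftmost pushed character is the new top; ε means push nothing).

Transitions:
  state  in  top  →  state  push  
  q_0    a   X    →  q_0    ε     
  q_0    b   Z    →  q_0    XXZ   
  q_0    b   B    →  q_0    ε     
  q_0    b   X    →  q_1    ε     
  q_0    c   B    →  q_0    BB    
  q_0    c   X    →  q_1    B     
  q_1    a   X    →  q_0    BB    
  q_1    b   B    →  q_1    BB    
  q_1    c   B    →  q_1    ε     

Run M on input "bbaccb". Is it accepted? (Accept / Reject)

Reject

(q_0, bbaccb, Z) ⊢ (q_0, baccb, XXZ) ⊢ (q_1, accb, XZ) ⊢ (q_0, ccb, BBZ) ⊢ (q_0, cb, BBBZ) ⊢ (q_0, b, BBBBZ) ⊢ (q_0, ε, BBBZ)
All input consumed; stack is BBBZ, not empty, and no further ε-move applies.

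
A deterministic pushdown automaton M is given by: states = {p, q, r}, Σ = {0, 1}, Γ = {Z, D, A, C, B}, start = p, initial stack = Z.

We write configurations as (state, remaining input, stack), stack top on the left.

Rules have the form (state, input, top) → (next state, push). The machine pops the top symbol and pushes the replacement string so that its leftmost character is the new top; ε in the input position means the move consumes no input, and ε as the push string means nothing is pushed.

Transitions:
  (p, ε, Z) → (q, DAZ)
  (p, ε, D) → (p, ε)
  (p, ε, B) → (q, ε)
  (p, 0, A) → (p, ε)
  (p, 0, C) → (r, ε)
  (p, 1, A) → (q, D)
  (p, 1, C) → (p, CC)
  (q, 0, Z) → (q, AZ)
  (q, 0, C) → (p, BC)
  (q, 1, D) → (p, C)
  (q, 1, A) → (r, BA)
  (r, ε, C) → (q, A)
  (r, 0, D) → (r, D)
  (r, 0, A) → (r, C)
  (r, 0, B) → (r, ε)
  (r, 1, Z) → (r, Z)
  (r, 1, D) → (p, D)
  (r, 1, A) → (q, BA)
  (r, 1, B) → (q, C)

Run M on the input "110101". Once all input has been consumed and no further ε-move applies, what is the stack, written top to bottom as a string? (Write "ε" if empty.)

(p, 110101, Z) ⊢ (q, 110101, DAZ) ⊢ (p, 10101, CAZ) ⊢ (p, 0101, CCAZ) ⊢ (r, 101, CAZ) ⊢ (q, 101, AAZ) ⊢ (r, 01, BAAZ) ⊢ (r, 1, AAZ) ⊢ (q, ε, BAAZ)
All input consumed in state q with stack BAAZ.

BAAZ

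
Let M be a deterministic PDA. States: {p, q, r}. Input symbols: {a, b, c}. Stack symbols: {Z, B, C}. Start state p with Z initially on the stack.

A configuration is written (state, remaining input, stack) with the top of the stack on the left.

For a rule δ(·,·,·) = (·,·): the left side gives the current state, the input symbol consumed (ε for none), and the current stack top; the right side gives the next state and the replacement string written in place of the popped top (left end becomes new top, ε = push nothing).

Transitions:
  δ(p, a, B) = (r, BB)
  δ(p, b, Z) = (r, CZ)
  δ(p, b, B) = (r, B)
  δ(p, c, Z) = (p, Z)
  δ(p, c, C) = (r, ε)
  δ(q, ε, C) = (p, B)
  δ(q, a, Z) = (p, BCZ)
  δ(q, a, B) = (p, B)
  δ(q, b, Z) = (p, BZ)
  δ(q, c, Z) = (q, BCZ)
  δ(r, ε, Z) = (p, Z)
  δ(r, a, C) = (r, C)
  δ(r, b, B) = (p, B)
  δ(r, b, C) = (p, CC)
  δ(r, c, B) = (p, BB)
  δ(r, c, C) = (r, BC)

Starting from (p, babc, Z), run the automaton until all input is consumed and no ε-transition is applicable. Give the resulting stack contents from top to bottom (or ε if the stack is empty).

CZ

(p, babc, Z)
  read b, top Z: go to r, push CZ → (r, abc, CZ)
  read a, top C: go to r, push C → (r, bc, CZ)
  read b, top C: go to p, push CC → (p, c, CCZ)
  read c, top C: go to r, push ε → (r, ε, CZ)
All input consumed in state r with stack CZ.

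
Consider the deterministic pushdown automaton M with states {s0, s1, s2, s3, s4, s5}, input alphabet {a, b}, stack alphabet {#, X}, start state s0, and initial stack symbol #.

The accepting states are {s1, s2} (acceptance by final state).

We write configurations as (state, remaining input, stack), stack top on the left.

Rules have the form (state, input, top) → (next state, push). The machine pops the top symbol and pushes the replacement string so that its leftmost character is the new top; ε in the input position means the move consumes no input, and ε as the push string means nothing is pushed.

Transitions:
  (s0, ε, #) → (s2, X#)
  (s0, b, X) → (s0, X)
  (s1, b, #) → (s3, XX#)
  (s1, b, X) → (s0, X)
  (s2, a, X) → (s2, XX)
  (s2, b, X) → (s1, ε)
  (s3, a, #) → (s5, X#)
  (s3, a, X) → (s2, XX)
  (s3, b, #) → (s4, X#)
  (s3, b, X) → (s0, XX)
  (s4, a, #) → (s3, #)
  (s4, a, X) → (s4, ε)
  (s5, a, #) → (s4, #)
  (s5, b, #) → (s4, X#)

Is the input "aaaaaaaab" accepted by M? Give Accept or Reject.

Accept

(s0, aaaaaaaab, #) ⊢ (s2, aaaaaaaab, X#) ⊢ (s2, aaaaaaab, XX#) ⊢ (s2, aaaaaab, XXX#) ⊢ (s2, aaaaab, XXXX#) ⊢ (s2, aaaab, XXXXX#) ⊢ (s2, aaab, XXXXXX#) ⊢ (s2, aab, XXXXXXX#) ⊢ (s2, ab, XXXXXXXX#) ⊢ (s2, b, XXXXXXXXX#) ⊢ (s1, ε, XXXXXXXX#)
All input consumed; state s1 ∈ F.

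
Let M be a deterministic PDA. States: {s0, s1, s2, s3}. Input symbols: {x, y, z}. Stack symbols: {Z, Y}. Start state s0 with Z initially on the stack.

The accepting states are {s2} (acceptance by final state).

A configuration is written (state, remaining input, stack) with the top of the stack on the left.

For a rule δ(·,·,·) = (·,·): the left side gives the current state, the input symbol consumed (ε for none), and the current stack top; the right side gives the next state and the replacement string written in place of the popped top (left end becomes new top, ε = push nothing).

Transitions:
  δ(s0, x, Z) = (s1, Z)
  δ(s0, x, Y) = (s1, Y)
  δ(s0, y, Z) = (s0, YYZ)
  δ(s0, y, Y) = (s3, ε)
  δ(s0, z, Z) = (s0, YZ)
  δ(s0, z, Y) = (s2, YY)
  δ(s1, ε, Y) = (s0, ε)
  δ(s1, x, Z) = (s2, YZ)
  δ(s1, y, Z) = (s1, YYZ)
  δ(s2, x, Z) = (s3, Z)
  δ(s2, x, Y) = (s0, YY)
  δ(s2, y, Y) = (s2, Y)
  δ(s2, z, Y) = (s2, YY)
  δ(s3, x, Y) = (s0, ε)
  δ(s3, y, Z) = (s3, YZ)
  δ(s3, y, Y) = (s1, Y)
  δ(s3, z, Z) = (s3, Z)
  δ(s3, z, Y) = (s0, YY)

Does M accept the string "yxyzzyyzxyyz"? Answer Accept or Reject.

(s0, yxyzzyyzxyyz, Z)
  read y, top Z: go to s0, push YYZ → (s0, xyzzyyzxyyz, YYZ)
  read x, top Y: go to s1, push Y → (s1, yzzyyzxyyz, YYZ)
  ε-move, top Y: go to s0, push ε → (s0, yzzyyzxyyz, YZ)
  read y, top Y: go to s3, push ε → (s3, zzyyzxyyz, Z)
  read z, top Z: go to s3, push Z → (s3, zyyzxyyz, Z)
  read z, top Z: go to s3, push Z → (s3, yyzxyyz, Z)
  read y, top Z: go to s3, push YZ → (s3, yzxyyz, YZ)
  read y, top Y: go to s1, push Y → (s1, zxyyz, YZ)
  ε-move, top Y: go to s0, push ε → (s0, zxyyz, Z)
  read z, top Z: go to s0, push YZ → (s0, xyyz, YZ)
  read x, top Y: go to s1, push Y → (s1, yyz, YZ)
  ε-move, top Y: go to s0, push ε → (s0, yyz, Z)
  read y, top Z: go to s0, push YYZ → (s0, yz, YYZ)
  read y, top Y: go to s3, push ε → (s3, z, YZ)
  read z, top Y: go to s0, push YY → (s0, ε, YYZ)
All input consumed; state s0 ∉ F and no further ε-move applies.

Reject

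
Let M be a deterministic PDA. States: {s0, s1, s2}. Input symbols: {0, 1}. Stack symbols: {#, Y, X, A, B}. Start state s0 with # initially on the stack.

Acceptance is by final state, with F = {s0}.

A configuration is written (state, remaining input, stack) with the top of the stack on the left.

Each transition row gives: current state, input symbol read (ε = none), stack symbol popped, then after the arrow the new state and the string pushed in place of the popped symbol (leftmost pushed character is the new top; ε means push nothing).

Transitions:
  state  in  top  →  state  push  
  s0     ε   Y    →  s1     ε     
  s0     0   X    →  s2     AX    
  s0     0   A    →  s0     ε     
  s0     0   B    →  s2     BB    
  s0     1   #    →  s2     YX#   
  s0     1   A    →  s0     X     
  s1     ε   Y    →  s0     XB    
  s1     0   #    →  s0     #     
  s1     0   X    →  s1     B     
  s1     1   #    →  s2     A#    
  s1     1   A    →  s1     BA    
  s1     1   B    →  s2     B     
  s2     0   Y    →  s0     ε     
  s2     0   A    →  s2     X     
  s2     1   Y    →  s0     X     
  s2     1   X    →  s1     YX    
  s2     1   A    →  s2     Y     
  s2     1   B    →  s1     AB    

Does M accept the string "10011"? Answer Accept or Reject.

(s0, 10011, #) ⊢ (s2, 0011, YX#) ⊢ (s0, 011, X#) ⊢ (s2, 11, AX#) ⊢ (s2, 1, YX#) ⊢ (s0, ε, XX#)
All input consumed; state s0 ∈ F.

Accept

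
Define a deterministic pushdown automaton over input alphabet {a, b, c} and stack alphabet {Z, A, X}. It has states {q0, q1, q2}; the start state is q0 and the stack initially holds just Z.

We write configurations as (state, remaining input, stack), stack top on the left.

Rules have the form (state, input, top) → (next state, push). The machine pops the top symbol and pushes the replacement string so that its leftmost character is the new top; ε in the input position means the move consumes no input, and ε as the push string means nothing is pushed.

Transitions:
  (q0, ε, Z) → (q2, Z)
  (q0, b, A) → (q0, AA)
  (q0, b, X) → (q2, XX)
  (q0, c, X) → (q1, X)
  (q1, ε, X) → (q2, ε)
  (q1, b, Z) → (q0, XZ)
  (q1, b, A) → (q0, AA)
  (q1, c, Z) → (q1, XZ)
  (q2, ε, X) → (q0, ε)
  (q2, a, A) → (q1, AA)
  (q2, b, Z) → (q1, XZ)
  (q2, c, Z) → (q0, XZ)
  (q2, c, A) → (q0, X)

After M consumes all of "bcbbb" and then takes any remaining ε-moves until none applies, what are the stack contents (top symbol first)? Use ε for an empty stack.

(q0, bcbbb, Z)
  ε-move, top Z: go to q2, push Z → (q2, bcbbb, Z)
  read b, top Z: go to q1, push XZ → (q1, cbbb, XZ)
  ε-move, top X: go to q2, push ε → (q2, cbbb, Z)
  read c, top Z: go to q0, push XZ → (q0, bbb, XZ)
  read b, top X: go to q2, push XX → (q2, bb, XXZ)
  ε-move, top X: go to q0, push ε → (q0, bb, XZ)
  read b, top X: go to q2, push XX → (q2, b, XXZ)
  ε-move, top X: go to q0, push ε → (q0, b, XZ)
  read b, top X: go to q2, push XX → (q2, ε, XXZ)
  ε-move, top X: go to q0, push ε → (q0, ε, XZ)
All input consumed in state q0 with stack XZ.

XZ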